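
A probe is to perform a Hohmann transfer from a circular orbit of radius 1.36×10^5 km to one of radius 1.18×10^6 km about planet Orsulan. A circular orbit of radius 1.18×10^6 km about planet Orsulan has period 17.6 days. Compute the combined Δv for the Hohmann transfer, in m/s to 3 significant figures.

From Kepler's third law T² = 4π²r³/μ at r = 1.18×10^6 km, T = 17.6 days = 17.6 × 86400 s = 1.52064×10^6 s: μ = 4π²r³/T² = 2.80513×10^7 km³/s².
Transfer-ellipse semi-major axis a_t = (r₁ + r₂)/2 = (1.360×10^5 + 1.180×10^6)/2 = 6.580×10^5 km.
At r₁ the circular-orbit speed is v₁ = √(μ/r₁) = 14.3617 km/s.
On the transfer ellipse at r₁, v² = μ(2/r − 1/a) gives v_p = √[μ(2/r₁ − 1/a_t)] = 19.2325 km/s.
First burn Δv₁ = |v_p − v₁| = 4.871 km/s.
Circular speed at r₂: v₂ = √(μ/r₂) = 4.876 km/s.
Transfer-orbit speed at r₂: v_a = √[μ(2/r₂ − 1/a_t)] = 2.217 km/s.
Second burn Δv₂ = |v₂ − v_a| = 2.659 km/s.
Δv = Δv₁ + Δv₂ = 4.871 + 2.659 = 7.530 km/s.

Δv = 7530 m/s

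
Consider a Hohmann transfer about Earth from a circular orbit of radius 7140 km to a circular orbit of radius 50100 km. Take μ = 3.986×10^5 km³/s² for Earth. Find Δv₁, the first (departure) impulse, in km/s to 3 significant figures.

Transfer-ellipse semi-major axis a_t = (r₁ + r₂)/2 = (7140 + 50100)/2 = 28620 km.
On the circular orbit at r = 7140 km, v_c = √(μ/r) = 7.472 km/s.
Vis-viva on the transfer ellipse at r = 7140 km gives v_t = √[μ(2/r − 1/a_t)] = 9.886 km/s.
Δv₁ = |v_t − v_c| = |9.886 − 7.472| = 2.414 km/s.

Δv₁ = 2.41 km/s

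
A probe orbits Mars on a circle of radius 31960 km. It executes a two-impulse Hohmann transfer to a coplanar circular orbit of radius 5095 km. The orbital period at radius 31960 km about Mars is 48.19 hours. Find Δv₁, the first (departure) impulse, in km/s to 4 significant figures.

Δv₁ = 0.5505 km/s

From Kepler's third law T² = 4π²r³/μ at r = 31960 km, T = 48.19 hours = 48.19 × 3600 s = 1.73484×10^5 s: μ = 4π²r³/T² = 42821.4 km³/s².
Transfer-ellipse semi-major axis a_t = (r₁ + r₂)/2 = (31960 + 5095)/2 = 18527.5 km.
On the circular orbit at r = 31960 km, v_c = √(μ/r) = 1.1575 km/s.
Transfer-orbit speed at the same r (vis-viva, a = a_t): v_t = √[μ(2/r − 1/a_t)] = 0.60700 km/s.
Δv₁ = |v_t − v_c| = |0.60700 − 1.1575| = 0.5505 km/s.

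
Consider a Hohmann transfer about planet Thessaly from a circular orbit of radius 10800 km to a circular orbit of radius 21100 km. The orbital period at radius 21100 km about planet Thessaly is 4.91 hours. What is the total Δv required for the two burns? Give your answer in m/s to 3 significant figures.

Δv = 2900 m/s

From Kepler's third law T² = 4π²r³/μ at r = 21100 km, T = 4.91 hours = 4.91 × 3600 s = 17676 s: μ = 4π²r³/T² = 1.18697×10^6 km³/s².
Semi-major axis of the transfer orbit: a_t = (10800 + 21100)/2 = 15950 km.
Circular speed at r₁: v₁ = √(μ/r₁) = √(1.18697×10^6/10800) = 10.484 km/s.
On the transfer ellipse at r₁, vis-viva equation gives v_p = √[μ(2/r₁ − 1/a_t)] = 12.058 km/s.
First burn Δv₁ = |v_p − v₁| = 1.574 km/s.
Circular speed at r₂: v₂ = √(μ/r₂) = 7.50029 km/s.
Transfer-orbit speed at r₂: v_a = √[μ(2/r₂ − 1/a_t)] = 6.17177 km/s.
Second burn Δv₂ = |v₂ − v_a| = 1.329 km/s.
Δv = Δv₁ + Δv₂ = 1.574 + 1.329 = 2.903 km/s.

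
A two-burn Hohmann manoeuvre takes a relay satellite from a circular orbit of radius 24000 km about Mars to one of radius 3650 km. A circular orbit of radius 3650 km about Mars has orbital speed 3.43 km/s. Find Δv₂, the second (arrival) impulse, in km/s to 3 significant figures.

From the circular-orbit relation v² = μ/r at r = 3650 km: μ = v²r = (3.43)² × 3650 = 42941.9 km³/s².
Transfer-ellipse semi-major axis a_t = (r₁ + r₂)/2 = (24000 + 3650)/2 = 13825 km.
On the circular orbit at r = 3650 km, v_c = √(μ/r) = 3.430 km/s.
Transfer-orbit speed at the same r (vis-viva, a = a_t): v_t = √[μ(2/r − 1/a_t)] = 4.519 km/s.
Δv₂ = |v_t − v_c| = |4.519 − 3.430| = 1.089 km/s.

Δv₂ = 1.09 km/s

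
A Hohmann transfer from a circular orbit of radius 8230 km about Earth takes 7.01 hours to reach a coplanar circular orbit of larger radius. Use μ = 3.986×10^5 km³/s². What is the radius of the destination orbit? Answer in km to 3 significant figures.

r₂ = 50800 km

Transfer time t = 7.01 hours = 25236 s, and t = π√(a_t³/μ).
So a_t = (μ t²/π²)^(1/3) = (3.986×10^5 × (25236)² / π²)^(1/3) = 29518 km.
Since a_t = (r₁ + r₂)/2, r₂ = 2a_t − r₁ = 2×29518 − 8230 = 50806 km.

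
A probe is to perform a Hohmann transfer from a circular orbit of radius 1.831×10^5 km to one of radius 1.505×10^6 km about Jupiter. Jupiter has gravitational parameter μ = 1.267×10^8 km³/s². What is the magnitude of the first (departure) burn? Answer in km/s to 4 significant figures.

Δv₁ = 8.821 km/s

Semi-major axis of the transfer orbit: a_t = (1.831×10^5 + 1.505×10^6)/2 = 8.4405×10^5 km.
On the circular orbit at r = 1.831×10^5 km, v_c = √(μ/r) = 26.305 km/s.
Vis-viva on the transfer ellipse at r = 1.831×10^5 km gives v_t = √[μ(2/r − 1/a_t)] = 35.126 km/s.
Δv₁ = |v_t − v_c| = |35.126 − 26.305| = 8.821 km/s.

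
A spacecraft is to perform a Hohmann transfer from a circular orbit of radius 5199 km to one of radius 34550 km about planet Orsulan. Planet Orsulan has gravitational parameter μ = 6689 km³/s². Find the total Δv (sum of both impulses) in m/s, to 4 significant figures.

Δv = 576.2 m/s

Semi-major axis of the transfer orbit: a_t = (5199 + 34550)/2 = 19874.5 km.
Circular speed at r₁: v₁ = √(μ/r₁) = √(6689/5199) = 1.134281 km/s.
Transfer-orbit speed at r₁ (vis-viva): v_p = √[μ(2/r₁ − 1/a_t)] = 1.495535 km/s.
First burn Δv₁ = |v_p − v₁| = 0.36125 km/s.
At r₂, v₂ = √(μ/r₂) = 0.44000 km/s.
Transfer-orbit speed at r₂: v_a = √[μ(2/r₂ − 1/a_t)] = 0.22504 km/s.
Second burn Δv₂ = |v₂ − v_a| = 0.21496 km/s.
Δv = Δv₁ + Δv₂ = 0.36125 + 0.21496 = 0.5762 km/s.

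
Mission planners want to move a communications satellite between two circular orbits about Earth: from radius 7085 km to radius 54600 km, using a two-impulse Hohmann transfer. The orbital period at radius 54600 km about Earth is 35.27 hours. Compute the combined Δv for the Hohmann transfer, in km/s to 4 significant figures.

From Kepler's third law T² = 4π²r³/μ at r = 54600 km, T = 35.27 hours = 35.27 × 3600 s = 1.26972×10^5 s: μ = 4π²r³/T² = 3.98586×10^5 km³/s².
Semi-major axis of the transfer orbit: a_t = (7085 + 54600)/2 = 30842.5 km.
Circular speed at r₁: v₁ = √(μ/r₁) = √(3.98586×10^5/7085) = 7.501 km/s.
Transfer-orbit speed at r₁ (v² = μ(2/r − 1/a)): v_p = √[μ(2/r₁ − 1/a_t)] = 9.980 km/s.
First burn Δv₁ = |v_p − v₁| = 2.479 km/s.
Circular speed at r₂: v₂ = √(μ/r₂) = 2.702 km/s.
Transfer-orbit speed at r₂: v_a = √[μ(2/r₂ − 1/a_t)] = 1.295 km/s.
Second burn Δv₂ = |v₂ − v_a| = 1.407 km/s.
Total Δv = Δv₁ + Δv₂ = 3.886 km/s.

Δv = 3.886 km/s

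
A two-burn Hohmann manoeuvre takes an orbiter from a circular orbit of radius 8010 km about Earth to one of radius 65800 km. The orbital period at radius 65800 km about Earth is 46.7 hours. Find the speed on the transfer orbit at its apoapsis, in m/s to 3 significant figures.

v = 1150 m/s

From Kepler's third law T² = 4π²r³/μ at r = 65800 km, T = 46.7 hours = 46.7 × 3600 s = 1.6812×10^5 s: μ = 4π²r³/T² = 3.97923×10^5 km³/s².
Transfer-ellipse semi-major axis a_t = (r₁ + r₂)/2 = (8010 + 65800)/2 = 36905 km.
The apoapsis of the transfer ellipse is at r = 65800 km.
Applying v² = μ(2/r − 1/a_t): v = 1.146 km/s.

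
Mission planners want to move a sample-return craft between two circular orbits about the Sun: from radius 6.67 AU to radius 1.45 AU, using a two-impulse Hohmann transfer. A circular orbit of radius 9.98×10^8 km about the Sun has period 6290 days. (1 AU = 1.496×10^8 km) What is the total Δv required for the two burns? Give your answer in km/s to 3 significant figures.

Δv = 11.6 km/s

From Kepler's third law T² = 4π²r³/μ at r = 9.98×10^8 km, T = 6290 days = 6290 × 86400 s = 5.43456×10^8 s: μ = 4π²r³/T² = 1.32869×10^11 km³/s².
In km: r₁ = 6.67 × 1.496×10^8 = 9.97832×10^8 km; r₂ = 1.45 × 1.496×10^8 = 2.1692×10^8 km.
Transfer-ellipse semi-major axis a_t = (r₁ + r₂)/2 = (9.97832×10^8 + 2.1692×10^8)/2 = 6.07376×10^8 km.
At r₁ the circular-orbit speed is v₁ = √(μ/r₁) = 11.539 km/s.
On the transfer ellipse at r₁, vis-viva gives v_a = √[μ(2/r₁ − 1/a_t)] = 6.8961 km/s.
First burn Δv₁ = |v_a − v₁| = 4.643 km/s.
Circular speed at r₂: v₂ = √(μ/r₂) = 24.749 km/s.
Transfer-orbit speed at r₂: v_p = √[μ(2/r₂ − 1/a_t)] = 31.722 km/s.
Second burn Δv₂ = |v₂ − v_p| = 6.973 km/s.
Δv = Δv₁ + Δv₂ = 4.643 + 6.973 = 11.62 km/s.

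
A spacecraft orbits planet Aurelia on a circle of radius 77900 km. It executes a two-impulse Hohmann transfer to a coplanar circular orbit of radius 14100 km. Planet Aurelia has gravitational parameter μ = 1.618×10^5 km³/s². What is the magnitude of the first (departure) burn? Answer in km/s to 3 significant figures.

Δv₁ = 0.643 km/s

The Hohmann ellipse has a_t = (r₁ + r₂)/2 = 46000 km.
On the circular orbit at r = 77900 km, v_c = √(μ/r) = 1.4412 km/s.
Vis-viva on the transfer ellipse at r = 77900 km gives v_t = √[μ(2/r − 1/a_t)] = 0.79790 km/s.
Δv₁ = |v_t − v_c| = |0.79790 − 1.4412| = 0.6433 km/s.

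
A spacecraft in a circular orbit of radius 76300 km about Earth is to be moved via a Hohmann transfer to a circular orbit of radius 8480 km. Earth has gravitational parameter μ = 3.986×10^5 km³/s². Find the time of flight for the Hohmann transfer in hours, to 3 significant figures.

t = 12.1 hours

Semi-major axis of the transfer orbit: a_t = (76300 + 8480)/2 = 42390 km.
By Kepler's third law the transfer-orbit period is T = 2π√(a_t³/μ), so t = T/2 = 43430 s.
Converting: 43430 s ÷ 3600 s/hour = 12.1 hours.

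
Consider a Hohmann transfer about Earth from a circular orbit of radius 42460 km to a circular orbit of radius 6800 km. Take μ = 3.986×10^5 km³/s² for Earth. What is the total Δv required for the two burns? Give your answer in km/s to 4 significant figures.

The Hohmann ellipse has a_t = (r₁ + r₂)/2 = 24630 km.
Circular speed at r₁: v₁ = √(μ/r₁) = √(3.986×10^5/42460) = 3.064 km/s.
Transfer-orbit speed at r₁ (vis-viva equation): v_a = √[μ(2/r₁ − 1/a_t)] = 1.610 km/s.
First burn Δv₁ = |v_a − v₁| = 1.454 km/s.
At r₂, v₂ = √(μ/r₂) = 7.6562 km/s.
Transfer-orbit speed at r₂: v_p = √[μ(2/r₂ − 1/a_t)] = 10.052 km/s.
Second burn Δv₂ = |v₂ − v_p| = 2.396 km/s.
Total Δv = Δv₁ + Δv₂ = 3.850 km/s.

Δv = 3.850 km/s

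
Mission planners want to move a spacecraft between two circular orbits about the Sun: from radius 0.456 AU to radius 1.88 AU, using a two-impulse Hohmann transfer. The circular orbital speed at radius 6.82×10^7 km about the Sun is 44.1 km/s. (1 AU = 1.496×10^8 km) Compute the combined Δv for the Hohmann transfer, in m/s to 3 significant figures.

From the circular-orbit relation v² = μ/r at r = 6.82×10^7 km: μ = v²r = (44.1)² × 6.82×10^7 = 1.32636×10^11 km³/s².
In km: r₁ = 0.456 × 1.496×10^8 = 6.82176×10^7 km; r₂ = 1.88 × 1.496×10^8 = 2.81248×10^8 km.
The Hohmann ellipse has a_t = (r₁ + r₂)/2 = 1.747328×10^8 km.
At r₁ the circular-orbit speed is v₁ = √(μ/r₁) = 44.09 km/s.
On the transfer ellipse at r₁, vis-viva gives v_p = √[μ(2/r₁ − 1/a_t)] = 55.94 km/s.
First burn Δv₁ = |v_p − v₁| = 11.85 km/s.
Circular speed at r₂: v₂ = √(μ/r₂) = 21.716 km/s.
Transfer-orbit speed at r₂: v_a = √[μ(2/r₂ − 1/a_t)] = 13.569 km/s.
Second burn Δv₂ = |v₂ − v_a| = 8.147 km/s.
Δv = Δv₁ + Δv₂ = 11.85 + 8.147 = 20.00 km/s.

Δv = 20000 m/s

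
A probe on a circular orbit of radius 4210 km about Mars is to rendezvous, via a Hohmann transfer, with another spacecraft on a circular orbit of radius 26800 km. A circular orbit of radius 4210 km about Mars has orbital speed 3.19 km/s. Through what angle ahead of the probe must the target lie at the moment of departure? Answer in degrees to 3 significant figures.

From the circular-orbit relation v² = μ/r at r = 4210 km: μ = v²r = (3.19)² × 4210 = 42841.4 km³/s².
The Hohmann ellipse has a_t = (r₁ + r₂)/2 = 15505 km.
The half-period of the transfer ellipse is t = π√(a_t³/μ) = 29304 s.
Target angular speed ω₂ = √(μ/r₂³) = 4.7177×10^-5 rad/s.
Angle swept by the target during transfer: ω₂·t = 1.3825 rad = 79.21°.
The probe traverses 180° on the transfer ellipse, so the target must lead by 180° − 79.21° = 101°.

φ = 101°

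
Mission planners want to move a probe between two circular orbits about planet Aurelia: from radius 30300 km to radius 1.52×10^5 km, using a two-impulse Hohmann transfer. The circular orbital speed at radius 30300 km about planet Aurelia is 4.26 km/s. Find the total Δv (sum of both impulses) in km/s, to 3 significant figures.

From the circular-orbit relation v² = μ/r at r = 30300 km: μ = v²r = (4.26)² × 30300 = 5.49872×10^5 km³/s².
Transfer-ellipse semi-major axis a_t = (r₁ + r₂)/2 = (30300 + 1.520×10^5)/2 = 91150 km.
At r₁ the circular-orbit speed is v₁ = √(μ/r₁) = 4.26000 km/s.
On the transfer ellipse at r₁, vis-viva gives v_p = √[μ(2/r₁ − 1/a_t)] = 5.50114 km/s.
First burn Δv₁ = |v_p − v₁| = 1.24114 km/s.
At r₂, v₂ = √(μ/r₂) = 1.901994 km/s.
Transfer-orbit speed at r₂: v_a = √[μ(2/r₂ − 1/a_t)] = 1.096610 km/s.
Second burn Δv₂ = |v₂ − v_a| = 0.805384 km/s.
Total Δv = Δv₁ + Δv₂ = 2.047 km/s.

Δv = 2.05 km/s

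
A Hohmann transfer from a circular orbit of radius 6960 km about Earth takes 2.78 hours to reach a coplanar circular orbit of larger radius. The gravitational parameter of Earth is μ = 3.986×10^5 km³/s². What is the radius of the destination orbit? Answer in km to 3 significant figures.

r₂ = 24900 km

Transfer time t = 2.78 hours = 10008 s, and t = π√(a_t³/μ).
So a_t = (μ t²/π²)^(1/3) = (3.986×10^5 × (10008)² / π²)^(1/3) = 15933 km.
Since a_t = (r₁ + r₂)/2, r₂ = 2a_t − r₁ = 2×15933 − 6960 = 24906 km.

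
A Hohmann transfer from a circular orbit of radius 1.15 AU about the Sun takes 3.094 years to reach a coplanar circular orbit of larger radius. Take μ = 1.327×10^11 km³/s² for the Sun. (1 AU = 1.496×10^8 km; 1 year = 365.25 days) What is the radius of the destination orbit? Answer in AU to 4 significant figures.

r₂ = 5.591 AU

In km: r₁ = 1.15 × 1.496×10^8 = 1.7204×10^8 km.
Transfer time t = 3.094 years × 365.25 × 86400 s = 9.76392144×10^7 s, and t = π√(a_t³/μ).
So a_t = (μ t²/π²)^(1/3) = (1.327×10^11 × (9.76392144×10^7)² / π²)^(1/3) = 5.0420×10^8 km.
Since a_t = (r₁ + r₂)/2, r₂ = 2a_t − r₁ = 2×5.0420×10^8 − 1.7204×10^8 = 8.3636×10^8 km.
In AU: r₂ = 8.3636×10^8 / 1.496×10^8 = 5.591 AU.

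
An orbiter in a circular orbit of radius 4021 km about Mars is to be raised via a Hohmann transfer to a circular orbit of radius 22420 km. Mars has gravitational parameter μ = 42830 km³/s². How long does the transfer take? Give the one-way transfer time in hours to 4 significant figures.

t = 6.410 hours

Transfer-ellipse semi-major axis a_t = (r₁ + r₂)/2 = (4021 + 22420)/2 = 13220.5 km.
Half the transfer-orbit period gives t = π√(a_t³/μ) = 23075 s.
Converting: 23075 s ÷ 3600 s/hour = 6.410 hours.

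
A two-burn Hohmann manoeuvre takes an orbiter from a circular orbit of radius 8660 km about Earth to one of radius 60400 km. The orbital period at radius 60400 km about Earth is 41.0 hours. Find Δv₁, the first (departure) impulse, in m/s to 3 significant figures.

Δv₁ = 2190 m/s

From Kepler's third law T² = 4π²r³/μ at r = 60400 km, T = 41.0 hours = 41.0 × 3600 s = 1.476×10^5 s: μ = 4π²r³/T² = 3.99299×10^5 km³/s².
Semi-major axis of the transfer orbit: a_t = (8660 + 60400)/2 = 34530 km.
Circular speed at r = 8660 km: v_c = √(μ/r) = 6.7903 km/s.
Vis-viva on the transfer ellipse at r = 8660 km gives v_t = √[μ(2/r − 1/a_t)] = 8.9807 km/s.
Δv₁ = |v_t − v_c| = |8.9807 − 6.7903| = 2.190 km/s.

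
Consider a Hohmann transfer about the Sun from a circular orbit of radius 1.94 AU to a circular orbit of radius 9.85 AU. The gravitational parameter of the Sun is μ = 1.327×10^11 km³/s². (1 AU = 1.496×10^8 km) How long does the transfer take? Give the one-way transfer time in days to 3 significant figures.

In km: r₁ = 1.94 × 1.496×10^8 = 2.90224×10^8 km; r₂ = 9.85 × 1.496×10^8 = 1.47356×10^9 km.
Semi-major axis of the transfer orbit: a_t = (2.90224×10^8 + 1.47356×10^9)/2 = 8.81892×10^8 km.
Half the transfer-orbit period gives t = π√(a_t³/μ) = 2.259×10^8 s.
Converting: 2.259×10^8 s ÷ 86400 s/day = 2610 days.

t = 2610 days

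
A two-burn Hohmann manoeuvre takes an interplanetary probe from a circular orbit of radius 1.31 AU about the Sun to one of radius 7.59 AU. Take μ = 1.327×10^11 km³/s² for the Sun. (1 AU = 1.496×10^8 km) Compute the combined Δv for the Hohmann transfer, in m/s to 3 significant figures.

Δv = 12900 m/s

In km: r₁ = 1.31 × 1.496×10^8 = 1.95976×10^8 km; r₂ = 7.59 × 1.496×10^8 = 1.135464×10^9 km.
Transfer-ellipse semi-major axis a_t = (r₁ + r₂)/2 = (1.95976×10^8 + 1.135464×10^9)/2 = 6.6572×10^8 km.
At r₁ the circular-orbit speed is v₁ = √(μ/r₁) = 26.022 km/s.
Transfer-orbit speed at r₁ (vis-viva): v_p = √[μ(2/r₁ − 1/a_t)] = 33.984 km/s.
First burn Δv₁ = |v_p − v₁| = 7.962 km/s.
Circular speed at r₂: v₂ = √(μ/r₂) = 10.81 km/s.
Transfer-orbit speed at r₂: v_a = √[μ(2/r₂ − 1/a_t)] = 5.865 km/s.
Second burn Δv₂ = |v₂ − v_a| = 4.945 km/s.
Δv = Δv₁ + Δv₂ = 7.962 + 4.945 = 12.91 km/s.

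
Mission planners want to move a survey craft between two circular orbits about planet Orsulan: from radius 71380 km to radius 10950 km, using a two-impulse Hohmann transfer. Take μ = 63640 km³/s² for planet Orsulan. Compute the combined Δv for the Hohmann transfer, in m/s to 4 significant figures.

The Hohmann ellipse has a_t = (r₁ + r₂)/2 = 41165 km.
Circular speed at r₁: v₁ = √(μ/r₁) = √(63640/71380) = 0.9442 km/s.
Transfer-orbit speed at r₁ (v² = μ(2/r − 1/a)): v_a = √[μ(2/r₁ − 1/a_t)] = 0.4870 km/s.
First burn Δv₁ = |v_a − v₁| = 0.4572 km/s.
Circular speed at r₂: v₂ = √(μ/r₂) = 2.4108 km/s.
Transfer-orbit speed at r₂: v_p = √[μ(2/r₂ − 1/a_t)] = 3.1746 km/s.
Second burn Δv₂ = |v₂ − v_p| = 0.7638 km/s.
Total Δv = Δv₁ + Δv₂ = 1.221 km/s.

Δv = 1221 m/s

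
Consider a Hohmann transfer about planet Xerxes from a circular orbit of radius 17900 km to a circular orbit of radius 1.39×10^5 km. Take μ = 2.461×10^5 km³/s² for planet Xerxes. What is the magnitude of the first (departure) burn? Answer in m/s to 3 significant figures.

Δv₁ = 1230 m/s

Transfer-ellipse semi-major axis a_t = (r₁ + r₂)/2 = (17900 + 1.390×10^5)/2 = 78450 km.
On the circular orbit at r = 17900 km, v_c = √(μ/r) = 3.708 km/s.
Vis-viva on the transfer ellipse at r = 17900 km gives v_t = √[μ(2/r − 1/a_t)] = 4.936 km/s.
Δv₁ = |v_t − v_c| = |4.936 − 3.708| = 1.228 km/s.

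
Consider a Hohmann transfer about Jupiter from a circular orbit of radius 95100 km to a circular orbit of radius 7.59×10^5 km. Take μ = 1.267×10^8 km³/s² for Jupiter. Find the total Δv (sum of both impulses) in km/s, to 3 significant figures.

Semi-major axis of the transfer orbit: a_t = (95100 + 7.590×10^5)/2 = 4.2705×10^5 km.
Circular speed at r₁: v₁ = √(μ/r₁) = √(1.267×10^8/95100) = 36.50 km/s.
On the transfer ellipse at r₁, v² = μ(2/r − 1/a) gives v_p = √[μ(2/r₁ − 1/a_t)] = 48.66 km/s.
First burn Δv₁ = |v_p − v₁| = 12.16 km/s.
At r₂, v₂ = √(μ/r₂) = 12.92 km/s.
Transfer-orbit speed at r₂: v_a = √[μ(2/r₂ − 1/a_t)] = 6.097 km/s.
Second burn Δv₂ = |v₂ − v_a| = 6.823 km/s.
Δv = Δv₁ + Δv₂ = 12.16 + 6.823 = 18.98 km/s.

Δv = 19.0 km/s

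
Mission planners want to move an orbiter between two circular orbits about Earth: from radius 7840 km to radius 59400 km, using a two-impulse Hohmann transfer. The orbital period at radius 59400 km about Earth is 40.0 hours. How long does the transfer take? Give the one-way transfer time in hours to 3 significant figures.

t = 8.52 hours

From Kepler's third law T² = 4π²r³/μ at r = 59400 km, T = 40.0 hours = 40.0 × 3600 s = 1.440×10^5 s: μ = 4π²r³/T² = 3.99019×10^5 km³/s².
Transfer-ellipse semi-major axis a_t = (r₁ + r₂)/2 = (7840 + 59400)/2 = 33620 km.
Transfer time t = π√(a_t³/μ) = π√((33620)³ / 3.99019×10^5) = 30660 s.
Converting: 30660 s ÷ 3600 s/hour = 8.52 hours.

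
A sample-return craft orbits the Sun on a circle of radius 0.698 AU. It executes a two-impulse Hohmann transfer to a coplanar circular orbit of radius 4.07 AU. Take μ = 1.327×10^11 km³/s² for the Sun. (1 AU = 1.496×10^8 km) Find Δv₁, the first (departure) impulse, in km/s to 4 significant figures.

Δv₁ = 10.93 km/s

In km: r₁ = 0.698 × 1.496×10^8 = 1.044208×10^8 km; r₂ = 4.07 × 1.496×10^8 = 6.08872×10^8 km.
Transfer-ellipse semi-major axis a_t = (r₁ + r₂)/2 = (1.044208×10^8 + 6.08872×10^8)/2 = 3.566464×10^8 km.
Circular speed at r = 1.044208×10^8 km: v_c = √(μ/r) = 35.65 km/s.
Transfer-orbit speed at the same r (vis-viva, a = a_t): v_t = √[μ(2/r − 1/a_t)] = 46.58 km/s.
Δv₁ = |v_t − v_c| = |46.58 − 35.65| = 10.93 km/s.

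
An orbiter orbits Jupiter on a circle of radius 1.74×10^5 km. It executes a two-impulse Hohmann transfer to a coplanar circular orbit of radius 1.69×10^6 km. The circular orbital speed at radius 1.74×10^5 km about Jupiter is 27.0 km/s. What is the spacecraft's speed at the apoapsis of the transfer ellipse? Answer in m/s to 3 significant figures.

v = 3740 m/s

From the circular-orbit relation v² = μ/r at r = 1.74×10^5 km: μ = v²r = (27.0)² × 1.74×10^5 = 1.26846×10^8 km³/s².
Transfer-ellipse semi-major axis a_t = (r₁ + r₂)/2 = (1.740×10^5 + 1.690×10^6)/2 = 9.320×10^5 km.
The apoapsis of the transfer ellipse is at r = 1.690×10^6 km.
From the vis-viva equation, v = √[μ(2/r − 1/a_t)] = 3.743 km/s.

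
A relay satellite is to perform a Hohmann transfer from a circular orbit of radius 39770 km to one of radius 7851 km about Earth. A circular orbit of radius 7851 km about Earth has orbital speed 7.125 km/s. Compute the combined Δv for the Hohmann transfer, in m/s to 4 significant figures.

From the circular-orbit relation v² = μ/r at r = 7851 km: μ = v²r = (7.125)² × 7851 = 3.98561×10^5 km³/s².
Transfer-ellipse semi-major axis a_t = (r₁ + r₂)/2 = (39770 + 7851)/2 = 23810.5 km.
Circular speed at r₁: v₁ = √(μ/r₁) = √(3.98561×10^5/39770) = 3.166 km/s.
Transfer-orbit speed at r₁ (v² = μ(2/r − 1/a)): v_a = √[μ(2/r₁ − 1/a_t)] = 1.818 km/s.
First burn Δv₁ = |v_a − v₁| = 1.348 km/s.
Circular speed at r₂: v₂ = √(μ/r₂) = 7.125 km/s.
Transfer-orbit speed at r₂: v_p = √[μ(2/r₂ − 1/a_t)] = 9.208 km/s.
Second burn Δv₂ = |v₂ − v_p| = 2.083 km/s.
Total Δv = Δv₁ + Δv₂ = 3.431 km/s.

Δv = 3431 m/s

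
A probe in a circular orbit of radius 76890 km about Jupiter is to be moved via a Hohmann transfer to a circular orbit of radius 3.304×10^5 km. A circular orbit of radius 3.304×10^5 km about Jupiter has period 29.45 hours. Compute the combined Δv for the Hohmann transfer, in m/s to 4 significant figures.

From Kepler's third law T² = 4π²r³/μ at r = 3.304×10^5 km, T = 29.45 hours = 29.45 × 3600 s = 1.0602×10^5 s: μ = 4π²r³/T² = 1.26679×10^8 km³/s².
The Hohmann ellipse has a_t = (r₁ + r₂)/2 = 2.03645×10^5 km.
Circular speed at r₁: v₁ = √(μ/r₁) = √(1.26679×10^8/76890) = 40.59 km/s.
On the transfer ellipse at r₁, vis-viva equation gives v_p = √[μ(2/r₁ − 1/a_t)] = 51.70 km/s.
First burn Δv₁ = |v_p − v₁| = 11.11 km/s.
At r₂, v₂ = √(μ/r₂) = 19.581 km/s.
Transfer-orbit speed at r₂: v_a = √[μ(2/r₂ − 1/a_t)] = 12.032 km/s.
Second burn Δv₂ = |v₂ − v_a| = 7.549 km/s.
Δv = Δv₁ + Δv₂ = 11.11 + 7.549 = 18.66 km/s.

Δv = 18660 m/s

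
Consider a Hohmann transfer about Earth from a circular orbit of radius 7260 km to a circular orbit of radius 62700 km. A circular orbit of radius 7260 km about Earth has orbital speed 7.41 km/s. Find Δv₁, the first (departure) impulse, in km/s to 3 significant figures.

From the circular-orbit relation v² = μ/r at r = 7260 km: μ = v²r = (7.41)² × 7260 = 3.98633×10^5 km³/s².
Semi-major axis of the transfer orbit: a_t = (7260 + 62700)/2 = 34980 km.
Circular speed at r = 7260 km: v_c = √(μ/r) = 7.410 km/s.
Vis-viva on the transfer ellipse at r = 7260 km gives v_t = √[μ(2/r − 1/a_t)] = 9.921 km/s.
Δv₁ = |v_t − v_c| = |9.921 − 7.410| = 2.511 km/s.

Δv₁ = 2.51 km/s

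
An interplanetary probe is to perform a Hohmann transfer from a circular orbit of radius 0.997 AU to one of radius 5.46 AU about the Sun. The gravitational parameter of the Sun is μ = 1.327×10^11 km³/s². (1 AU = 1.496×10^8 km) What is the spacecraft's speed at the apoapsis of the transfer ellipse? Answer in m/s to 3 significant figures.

In km: r₁ = 0.997 × 1.496×10^8 = 1.491512×10^8 km; r₂ = 5.46 × 1.496×10^8 = 8.16816×10^8 km.
The Hohmann ellipse has a_t = (r₁ + r₂)/2 = 4.829836×10^8 km.
The apoapsis of the transfer ellipse is at r = 8.16816×10^8 km.
Applying v² = μ(2/r − 1/a_t): v = 7.083 km/s.

v = 7080 m/s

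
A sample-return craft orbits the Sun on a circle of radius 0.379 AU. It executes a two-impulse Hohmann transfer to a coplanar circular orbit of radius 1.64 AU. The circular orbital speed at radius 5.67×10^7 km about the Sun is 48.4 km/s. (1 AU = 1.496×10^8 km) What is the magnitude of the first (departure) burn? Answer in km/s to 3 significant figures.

From the circular-orbit relation v² = μ/r at r = 5.67×10^7 km: μ = v²r = (48.4)² × 5.67×10^7 = 1.32823×10^11 km³/s².
In km: r₁ = 0.379 × 1.496×10^8 = 5.66984×10^7 km; r₂ = 1.64 × 1.496×10^8 = 2.45344×10^8 km.
The Hohmann ellipse has a_t = (r₁ + r₂)/2 = 1.510212×10^8 km.
On the circular orbit at r = 5.66984×10^7 km, v_c = √(μ/r) = 48.40 km/s.
Vis-viva on the transfer ellipse at r = 5.66984×10^7 km gives v_t = √[μ(2/r − 1/a_t)] = 61.69 km/s.
Δv₁ = |v_t − v_c| = |61.69 − 48.40| = 13.29 km/s.

Δv₁ = 13.3 km/s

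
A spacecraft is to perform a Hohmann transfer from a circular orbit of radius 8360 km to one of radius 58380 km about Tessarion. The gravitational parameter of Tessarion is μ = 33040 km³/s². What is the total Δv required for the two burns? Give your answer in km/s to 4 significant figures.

The Hohmann ellipse has a_t = (r₁ + r₂)/2 = 33370 km.
Circular speed at r₁: v₁ = √(μ/r₁) = √(33040/8360) = 1.9880 km/s.
On the transfer ellipse at r₁, vis-viva gives v_p = √[μ(2/r₁ − 1/a_t)] = 2.6295 km/s.
First burn Δv₁ = |v_p − v₁| = 0.6415 km/s.
At r₂, v₂ = √(μ/r₂) = 0.7523 km/s.
Transfer-orbit speed at r₂: v_a = √[μ(2/r₂ − 1/a_t)] = 0.3765 km/s.
Second burn Δv₂ = |v₂ − v_a| = 0.3758 km/s.
Δv = Δv₁ + Δv₂ = 0.6415 + 0.3758 = 1.017 km/s.

Δv = 1.017 km/s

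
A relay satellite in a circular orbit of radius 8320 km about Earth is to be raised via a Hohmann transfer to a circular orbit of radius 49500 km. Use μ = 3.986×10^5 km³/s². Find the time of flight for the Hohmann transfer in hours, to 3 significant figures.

Semi-major axis of the transfer orbit: a_t = (8320 + 49500)/2 = 28910 km.
By Kepler's third law the transfer-orbit period is T = 2π√(a_t³/μ), so t = T/2 = 24460 s.
Converting: 24460 s ÷ 3600 s/hour = 6.79 hours.

t = 6.79 hours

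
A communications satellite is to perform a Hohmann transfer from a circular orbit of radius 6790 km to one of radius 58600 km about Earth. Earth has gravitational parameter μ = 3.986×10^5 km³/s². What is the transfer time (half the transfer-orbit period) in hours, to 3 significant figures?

t = 8.17 hours

Transfer-ellipse semi-major axis a_t = (r₁ + r₂)/2 = (6790 + 58600)/2 = 32695 km.
By Kepler's third law the transfer-orbit period is T = 2π√(a_t³/μ), so t = T/2 = 29420 s.
Converting: 29420 s ÷ 3600 s/hour = 8.17 hours.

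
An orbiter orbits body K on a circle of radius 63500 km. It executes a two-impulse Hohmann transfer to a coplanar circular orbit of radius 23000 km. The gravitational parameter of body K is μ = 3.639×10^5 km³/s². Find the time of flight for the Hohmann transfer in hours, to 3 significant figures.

t = 13.0 hours

The Hohmann ellipse has a_t = (r₁ + r₂)/2 = 43250 km.
Half the transfer-orbit period gives t = π√(a_t³/μ) = 46840 s.
Converting: 46840 s ÷ 3600 s/hour = 13.0 hours.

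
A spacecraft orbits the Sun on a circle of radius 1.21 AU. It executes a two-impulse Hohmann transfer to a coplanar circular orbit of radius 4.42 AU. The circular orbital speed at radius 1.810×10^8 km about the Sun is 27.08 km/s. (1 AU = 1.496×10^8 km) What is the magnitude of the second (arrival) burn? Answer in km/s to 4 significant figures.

Δv₂ = 4.879 km/s

From the circular-orbit relation v² = μ/r at r = 1.810×10^8 km: μ = v²r = (27.08)² × 1.810×10^8 = 1.32732×10^11 km³/s².
In km: r₁ = 1.21 × 1.496×10^8 = 1.81016×10^8 km; r₂ = 4.42 × 1.496×10^8 = 6.61232×10^8 km.
Transfer-ellipse semi-major axis a_t = (r₁ + r₂)/2 = (1.81016×10^8 + 6.61232×10^8)/2 = 4.21124×10^8 km.
On the circular orbit at r = 6.61232×10^8 km, v_c = √(μ/r) = 14.168 km/s.
Transfer-orbit speed at the same r (vis-viva, a = a_t): v_t = √[μ(2/r − 1/a_t)] = 9.2889 km/s.
Δv₂ = |v_t − v_c| = |9.2889 − 14.168| = 4.879 km/s.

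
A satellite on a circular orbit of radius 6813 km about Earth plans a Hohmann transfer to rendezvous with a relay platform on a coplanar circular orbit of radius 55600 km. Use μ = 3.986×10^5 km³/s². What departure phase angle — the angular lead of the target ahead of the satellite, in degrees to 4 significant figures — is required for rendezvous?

φ = 104.3°

The Hohmann ellipse has a_t = (r₁ + r₂)/2 = 31206.5 km.
The half-period of the transfer ellipse is t = π√(a_t³/μ) = 27430 s.
Target angular speed ω₂ = √(μ/r₂³) = 4.816×10^-5 rad/s.
Angle swept by the target during transfer: ω₂·t = 1.321 rad = 75.69°.
The satellite traverses 180° on the transfer ellipse, so the target must lead by 180° − 75.69° = 104.3°.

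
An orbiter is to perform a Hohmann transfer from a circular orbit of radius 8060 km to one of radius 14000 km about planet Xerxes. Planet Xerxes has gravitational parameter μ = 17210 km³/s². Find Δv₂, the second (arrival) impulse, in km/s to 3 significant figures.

Semi-major axis of the transfer orbit: a_t = (8060 + 14000)/2 = 11030 km.
On the circular orbit at r = 14000 km, v_c = √(μ/r) = 1.10873 km/s.
Transfer-orbit speed at the same r (vis-viva, a = a_t): v_t = √[μ(2/r − 1/a_t)] = 0.947777 km/s.
Δv₂ = |v_t − v_c| = |0.947777 − 1.10873| = 0.1610 km/s.

Δv₂ = 0.161 km/s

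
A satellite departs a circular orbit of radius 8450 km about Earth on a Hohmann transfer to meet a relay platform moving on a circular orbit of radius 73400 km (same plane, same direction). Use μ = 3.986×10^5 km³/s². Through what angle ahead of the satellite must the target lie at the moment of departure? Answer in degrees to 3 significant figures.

φ = 105°

Transfer-ellipse semi-major axis a_t = (r₁ + r₂)/2 = (8450 + 73400)/2 = 40925 km.
Transfer time t = π√(a_t³/μ) = 41200 s.
The target's mean motion on its circular orbit is ω₂ = √(μ/r₂³) = 3.175×10^-5 rad/s.
Angle swept by the target during transfer: ω₂·t = 1.308 rad = 74.94°.
Arrival is 180° from departure on the ellipse, so φ = 180° − 74.94° = 105°.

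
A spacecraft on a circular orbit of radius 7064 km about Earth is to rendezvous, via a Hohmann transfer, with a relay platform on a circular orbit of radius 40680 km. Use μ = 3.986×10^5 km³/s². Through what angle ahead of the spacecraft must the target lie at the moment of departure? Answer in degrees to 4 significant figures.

φ = 99.08°

Transfer-ellipse semi-major axis a_t = (r₁ + r₂)/2 = (7064 + 40680)/2 = 23872 km.
The half-period of the transfer ellipse is t = π√(a_t³/μ) = 18353.31 s.
The target's mean motion on its circular orbit is ω₂ = √(μ/r₂³) = 7.694798×10^-5 rad/s.
Angle swept by the target during transfer: ω₂·t = 1.4123 rad = 80.92°.
The spacecraft traverses 180° on the transfer ellipse, so the target must lead by 180° − 80.92° = 99.08°.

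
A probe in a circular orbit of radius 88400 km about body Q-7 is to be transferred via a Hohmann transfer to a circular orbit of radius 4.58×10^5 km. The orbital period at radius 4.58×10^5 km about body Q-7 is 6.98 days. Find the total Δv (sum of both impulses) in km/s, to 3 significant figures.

From Kepler's third law T² = 4π²r³/μ at r = 4.58×10^5 km, T = 6.98 days = 6.98 × 86400 s = 6.03072×10^5 s: μ = 4π²r³/T² = 1.04284×10^7 km³/s².
The Hohmann ellipse has a_t = (r₁ + r₂)/2 = 2.732×10^5 km.
Circular speed at r₁: v₁ = √(μ/r₁) = √(1.04284×10^7/88400) = 10.861 km/s.
On the transfer ellipse at r₁, vis-viva gives v_p = √[μ(2/r₁ − 1/a_t)] = 14.063 km/s.
First burn Δv₁ = |v_p − v₁| = 3.202 km/s.
At r₂, v₂ = √(μ/r₂) = 4.7717 km/s.
Transfer-orbit speed at r₂: v_a = √[μ(2/r₂ − 1/a_t)] = 2.7143 km/s.
Second burn Δv₂ = |v₂ − v_a| = 2.057 km/s.
Total Δv = Δv₁ + Δv₂ = 5.259 km/s.

Δv = 5.26 km/s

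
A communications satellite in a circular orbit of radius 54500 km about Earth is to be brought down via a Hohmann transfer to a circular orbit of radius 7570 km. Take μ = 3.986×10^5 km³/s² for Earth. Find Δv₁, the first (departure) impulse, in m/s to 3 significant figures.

Transfer-ellipse semi-major axis a_t = (r₁ + r₂)/2 = (54500 + 7570)/2 = 31035 km.
Circular speed at r = 54500 km: v_c = √(μ/r) = 2.7044 km/s.
Vis-viva on the transfer ellipse at r = 54500 km gives v_t = √[μ(2/r − 1/a_t)] = 1.3356 km/s.
Δv₁ = |v_t − v_c| = |1.3356 − 2.7044| = 1.369 km/s.

Δv₁ = 1370 m/s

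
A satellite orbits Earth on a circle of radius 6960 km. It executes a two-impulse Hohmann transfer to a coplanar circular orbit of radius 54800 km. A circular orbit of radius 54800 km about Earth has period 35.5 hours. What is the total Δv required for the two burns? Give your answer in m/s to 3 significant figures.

From Kepler's third law T² = 4π²r³/μ at r = 54800 km, T = 35.5 hours = 35.5 × 3600 s = 1.278×10^5 s: μ = 4π²r³/T² = 3.97777×10^5 km³/s².
Semi-major axis of the transfer orbit: a_t = (6960 + 54800)/2 = 30880 km.
At r₁ the circular-orbit speed is v₁ = √(μ/r₁) = 7.5599 km/s.
Transfer-orbit speed at r₁ (v² = μ(2/r − 1/a)): v_p = √[μ(2/r₁ − 1/a_t)] = 10.071 km/s.
First burn Δv₁ = |v_p − v₁| = 2.511 km/s.
Circular speed at r₂: v₂ = √(μ/r₂) = 2.694 km/s.
Transfer-orbit speed at r₂: v_a = √[μ(2/r₂ − 1/a_t)] = 1.279 km/s.
Second burn Δv₂ = |v₂ − v_a| = 1.415 km/s.
Total Δv = Δv₁ + Δv₂ = 3.926 km/s.

Δv = 3930 m/s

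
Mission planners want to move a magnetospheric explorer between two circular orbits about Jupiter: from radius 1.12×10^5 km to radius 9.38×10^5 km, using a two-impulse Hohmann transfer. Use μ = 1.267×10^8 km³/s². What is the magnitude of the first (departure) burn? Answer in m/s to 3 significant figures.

Transfer-ellipse semi-major axis a_t = (r₁ + r₂)/2 = (1.120×10^5 + 9.380×10^5)/2 = 5.250×10^5 km.
Circular speed at r = 1.120×10^5 km: v_c = √(μ/r) = 33.634 km/s.
Vis-viva on the transfer ellipse at r = 1.120×10^5 km gives v_t = √[μ(2/r − 1/a_t)] = 44.957 km/s.
Δv₁ = |v_t − v_c| = |44.957 − 33.634| = 11.32 km/s.

Δv₁ = 11300 m/s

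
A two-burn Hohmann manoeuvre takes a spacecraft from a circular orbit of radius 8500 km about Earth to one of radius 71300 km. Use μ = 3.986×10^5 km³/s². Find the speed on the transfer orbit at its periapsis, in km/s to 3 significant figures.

Transfer-ellipse semi-major axis a_t = (r₁ + r₂)/2 = (8500 + 71300)/2 = 39900 km.
At periapsis, r = 8500 km.
From the vis-viva equation, v = √[μ(2/r − 1/a_t)] = 9.154 km/s.

v = 9.15 km/s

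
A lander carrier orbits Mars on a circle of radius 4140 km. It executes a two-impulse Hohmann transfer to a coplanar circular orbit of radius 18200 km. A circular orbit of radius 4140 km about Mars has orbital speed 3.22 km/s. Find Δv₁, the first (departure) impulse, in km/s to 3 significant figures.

Δv₁ = 0.890 km/s

From the circular-orbit relation v² = μ/r at r = 4140 km: μ = v²r = (3.22)² × 4140 = 42925.2 km³/s².
The Hohmann ellipse has a_t = (r₁ + r₂)/2 = 11170 km.
Circular speed at r = 4140 km: v_c = √(μ/r) = 3.2200 km/s.
Vis-viva on the transfer ellipse at r = 4140 km gives v_t = √[μ(2/r − 1/a_t)] = 4.1102 km/s.
Δv₁ = |v_t − v_c| = |4.1102 − 3.2200| = 0.8902 km/s.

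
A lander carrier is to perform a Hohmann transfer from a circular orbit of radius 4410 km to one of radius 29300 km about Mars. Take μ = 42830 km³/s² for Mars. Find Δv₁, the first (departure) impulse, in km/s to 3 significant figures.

Δv₁ = 0.992 km/s

The Hohmann ellipse has a_t = (r₁ + r₂)/2 = 16855 km.
On the circular orbit at r = 4410 km, v_c = √(μ/r) = 3.1164 km/s.
Vis-viva on the transfer ellipse at r = 4410 km gives v_t = √[μ(2/r − 1/a_t)] = 4.1089 km/s.
Δv₁ = |v_t − v_c| = |4.1089 − 3.1164| = 0.9925 km/s.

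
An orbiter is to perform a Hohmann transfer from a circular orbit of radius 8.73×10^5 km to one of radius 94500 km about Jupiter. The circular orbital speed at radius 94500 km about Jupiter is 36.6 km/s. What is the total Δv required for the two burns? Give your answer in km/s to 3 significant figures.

From the circular-orbit relation v² = μ/r at r = 94500 km: μ = v²r = (36.6)² × 94500 = 1.26588×10^8 km³/s².
Transfer-ellipse semi-major axis a_t = (r₁ + r₂)/2 = (8.730×10^5 + 94500)/2 = 4.8375×10^5 km.
Circular speed at r₁: v₁ = √(μ/r₁) = √(1.26588×10^8/8.730×10^5) = 12.042 km/s.
On the transfer ellipse at r₁, v² = μ(2/r − 1/a) gives v_a = √[μ(2/r₁ − 1/a_t)] = 5.3223 km/s.
First burn Δv₁ = |v_a − v₁| = 6.720 km/s.
At r₂, v₂ = √(μ/r₂) = 36.60 km/s.
Transfer-orbit speed at r₂: v_p = √[μ(2/r₂ − 1/a_t)] = 49.17 km/s.
Second burn Δv₂ = |v₂ − v_p| = 12.57 km/s.
Total Δv = Δv₁ + Δv₂ = 19.29 km/s.

Δv = 19.3 km/s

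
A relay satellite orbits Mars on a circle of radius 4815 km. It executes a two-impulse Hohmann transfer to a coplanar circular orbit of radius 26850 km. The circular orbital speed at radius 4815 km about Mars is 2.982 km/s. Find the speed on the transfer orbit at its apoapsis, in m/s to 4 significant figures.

v = 696.4 m/s

From the circular-orbit relation v² = μ/r at r = 4815 km: μ = v²r = (2.982)² × 4815 = 42816.5 km³/s².
Semi-major axis of the transfer orbit: a_t = (4815 + 26850)/2 = 15832.5 km.
At apoapsis, r = 26850 km.
Applying v² = μ(2/r − 1/a_t): v = 0.6964 km/s.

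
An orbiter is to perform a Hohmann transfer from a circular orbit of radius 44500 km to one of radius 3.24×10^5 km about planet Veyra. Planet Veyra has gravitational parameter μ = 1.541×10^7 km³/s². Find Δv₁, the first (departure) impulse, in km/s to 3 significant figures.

Δv₁ = 6.07 km/s

The Hohmann ellipse has a_t = (r₁ + r₂)/2 = 1.8425×10^5 km.
On the circular orbit at r = 44500 km, v_c = √(μ/r) = 18.609 km/s.
Transfer-orbit speed at the same r (vis-viva, a = a_t): v_t = √[μ(2/r − 1/a_t)] = 24.677 km/s.
Δv₁ = |v_t − v_c| = |24.677 − 18.609| = 6.068 km/s.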